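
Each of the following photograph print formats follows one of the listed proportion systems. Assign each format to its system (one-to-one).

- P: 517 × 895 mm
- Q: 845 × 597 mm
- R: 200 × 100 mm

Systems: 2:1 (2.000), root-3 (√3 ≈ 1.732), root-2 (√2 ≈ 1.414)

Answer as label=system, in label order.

Ratios: P ≈ 1.731; Q ≈ 1.415; R ≈ 2.000.
Targets: 2:1 ≈ 2.000; root-3 ≈ 1.732; root-2 ≈ 1.414.

P=root-3, Q=root-2, R=2:1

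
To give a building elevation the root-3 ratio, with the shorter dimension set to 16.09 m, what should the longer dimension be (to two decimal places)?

root-3 ≈ 1.73205.
Longer side = 16.09 × 1.73205 ≈ 27.8687 → 27.87 m.

27.87 m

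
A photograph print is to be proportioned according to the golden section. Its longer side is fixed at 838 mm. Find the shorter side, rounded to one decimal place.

517.9 mm

golden ratio ≈ 1.61803.
Shorter side = 838 ÷ 1.61803 ≈ 517.914 → 517.9 mm.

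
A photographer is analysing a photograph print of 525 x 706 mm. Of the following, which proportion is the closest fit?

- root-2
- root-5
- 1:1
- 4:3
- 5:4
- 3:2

706/525 ≈ 1.345. Nearest candidates are 4:3 (1.333, off by 0.012) and root-2 (1.414, off by 0.069).

4:3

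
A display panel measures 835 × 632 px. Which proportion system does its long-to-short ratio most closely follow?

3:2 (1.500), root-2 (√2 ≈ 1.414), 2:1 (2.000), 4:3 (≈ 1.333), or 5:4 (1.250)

835/632 ≈ 1.321. Nearest candidates are 4:3 (1.333, off by 0.012) and 5:4 (1.250, off by 0.071).

4:3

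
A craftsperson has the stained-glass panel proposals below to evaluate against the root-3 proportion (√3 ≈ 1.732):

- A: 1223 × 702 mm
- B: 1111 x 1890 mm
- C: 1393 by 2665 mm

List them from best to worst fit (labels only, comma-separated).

A, B, C

Ratios: A = 1223 / 702 ≈ 1.742; B = 1890 / 1111 ≈ 1.701; C = 2665 / 1393 ≈ 1.913.
|Δ from 1.732|: A 0.010; B 0.031; C 0.181.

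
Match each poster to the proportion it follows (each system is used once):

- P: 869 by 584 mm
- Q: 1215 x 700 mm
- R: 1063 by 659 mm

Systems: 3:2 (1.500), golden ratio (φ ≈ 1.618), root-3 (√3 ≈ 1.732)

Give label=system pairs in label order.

Ratios: P ≈ 1.488; Q ≈ 1.736; R ≈ 1.613.
Targets: 3:2 ≈ 1.500; golden ratio ≈ 1.618; root-3 ≈ 1.732.

P=3:2, Q=root-3, R=golden ratio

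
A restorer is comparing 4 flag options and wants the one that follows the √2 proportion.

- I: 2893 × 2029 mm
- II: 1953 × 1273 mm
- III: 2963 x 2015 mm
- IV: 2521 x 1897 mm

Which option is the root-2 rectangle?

Target root-2 ≈ 1.414.
I: 1.426 (Δ0.012)  II: 1.534 (Δ0.120)  III: 1.470 (Δ0.056)  IV: 1.329 (Δ0.085)

I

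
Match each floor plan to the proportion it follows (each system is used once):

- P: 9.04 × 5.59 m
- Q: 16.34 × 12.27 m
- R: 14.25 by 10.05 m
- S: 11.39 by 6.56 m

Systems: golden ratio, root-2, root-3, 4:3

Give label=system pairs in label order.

P = 9.04/5.59 ≈ 1.617 → golden ratio (1.618)
Q = 16.34/12.27 ≈ 1.332 → 4:3 (1.333)
R = 14.25/10.05 ≈ 1.418 → root-2 (1.414)
S = 11.39/6.56 ≈ 1.736 → root-3 (1.732)

P=golden ratio, Q=4:3, R=root-2, S=root-3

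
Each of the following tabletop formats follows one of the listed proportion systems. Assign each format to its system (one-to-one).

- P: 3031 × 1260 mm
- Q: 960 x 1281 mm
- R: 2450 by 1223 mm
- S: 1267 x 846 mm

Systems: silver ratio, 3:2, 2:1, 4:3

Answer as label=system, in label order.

Ratios: P ≈ 2.406; Q ≈ 1.334; R ≈ 2.003; S ≈ 1.498.
Targets: silver ratio ≈ 2.414; 3:2 ≈ 1.500; 2:1 ≈ 2.000; 4:3 ≈ 1.333.

P=silver ratio, Q=4:3, R=2:1, S=3:2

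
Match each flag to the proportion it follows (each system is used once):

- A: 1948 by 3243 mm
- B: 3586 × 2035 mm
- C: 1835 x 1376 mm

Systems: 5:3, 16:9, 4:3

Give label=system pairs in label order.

Ratios: A ≈ 1.665; B ≈ 1.762; C ≈ 1.334.
Targets: 5:3 ≈ 1.667; 16:9 ≈ 1.778; 4:3 ≈ 1.333.

A=5:3, B=16:9, C=4:3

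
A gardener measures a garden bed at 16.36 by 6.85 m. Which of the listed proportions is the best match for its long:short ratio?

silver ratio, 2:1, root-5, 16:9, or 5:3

Ratio = 16.36 / 6.85 ≈ 2.388.
Distances: silver ratio 2.414 (Δ 0.026); 2:1 2.000 (Δ 0.388); root-5 2.236 (Δ 0.152); 16:9 1.778 (Δ 0.610); 5:3 1.667 (Δ 0.721).

silver ratio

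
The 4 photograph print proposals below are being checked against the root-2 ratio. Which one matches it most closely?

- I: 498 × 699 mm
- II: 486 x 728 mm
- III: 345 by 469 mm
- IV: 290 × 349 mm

Ratios (long/short): I ≈ 1.404; II ≈ 1.498; III ≈ 1.359; IV ≈ 1.203.
root-2 ≈ 1.414; option I is nearest (Δ 0.010).

I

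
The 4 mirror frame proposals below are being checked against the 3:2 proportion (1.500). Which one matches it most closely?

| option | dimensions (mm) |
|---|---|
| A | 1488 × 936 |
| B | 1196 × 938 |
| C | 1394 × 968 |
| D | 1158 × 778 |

D

Ratios (long/short): A ≈ 1.590; B ≈ 1.275; C ≈ 1.440; D ≈ 1.488.
3:2 ≈ 1.500; option D is nearest (Δ 0.012).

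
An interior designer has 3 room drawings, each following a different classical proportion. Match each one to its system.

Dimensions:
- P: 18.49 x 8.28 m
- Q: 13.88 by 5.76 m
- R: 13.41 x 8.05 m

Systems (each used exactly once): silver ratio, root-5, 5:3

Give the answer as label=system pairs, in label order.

P = 18.49/8.28 ≈ 2.233 → root-5 (2.236)
Q = 13.88/5.76 ≈ 2.410 → silver ratio (2.414)
R = 13.41/8.05 ≈ 1.666 → 5:3 (1.667)

P=root-5, Q=silver ratio, R=5:3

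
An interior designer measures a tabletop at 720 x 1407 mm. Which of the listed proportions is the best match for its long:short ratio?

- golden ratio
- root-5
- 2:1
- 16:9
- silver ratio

Ratio = 1407 / 720 ≈ 1.954.
Distances: golden ratio 1.618 (Δ 0.336); root-5 2.236 (Δ 0.282); 2:1 2.000 (Δ 0.046); 16:9 1.778 (Δ 0.176); silver ratio 2.414 (Δ 0.460).

2:1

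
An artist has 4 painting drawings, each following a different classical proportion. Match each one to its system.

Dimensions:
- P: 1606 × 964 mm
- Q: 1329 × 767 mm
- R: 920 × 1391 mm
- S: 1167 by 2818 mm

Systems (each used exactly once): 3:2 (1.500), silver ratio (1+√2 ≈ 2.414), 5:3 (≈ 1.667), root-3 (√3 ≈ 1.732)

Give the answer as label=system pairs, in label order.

P=5:3, Q=root-3, R=3:2, S=silver ratio

Ratios: P ≈ 1.666; Q ≈ 1.733; R ≈ 1.512; S ≈ 2.415.
Targets: 3:2 ≈ 1.500; silver ratio ≈ 2.414; 5:3 ≈ 1.667; root-3 ≈ 1.732.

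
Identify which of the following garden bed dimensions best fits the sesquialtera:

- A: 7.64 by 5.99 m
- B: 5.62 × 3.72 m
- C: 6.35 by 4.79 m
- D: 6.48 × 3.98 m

B

Target 3:2 ≈ 1.500.
A: 1.275 (Δ0.225)  B: 1.511 (Δ0.011)  C: 1.326 (Δ0.174)  D: 1.628 (Δ0.128)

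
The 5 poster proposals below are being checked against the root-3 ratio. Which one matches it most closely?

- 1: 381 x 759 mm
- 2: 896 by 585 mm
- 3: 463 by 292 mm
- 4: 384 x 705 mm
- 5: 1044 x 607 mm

Ratios (long/short): 1 ≈ 1.992; 2 ≈ 1.532; 3 ≈ 1.586; 4 ≈ 1.836; 5 ≈ 1.720.
root-3 ≈ 1.732; option 5 is nearest (Δ 0.012).

5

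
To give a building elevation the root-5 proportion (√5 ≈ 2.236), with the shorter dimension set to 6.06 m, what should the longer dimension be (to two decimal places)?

root-5 ≈ 2.23607.
Longer side = 6.06 × 2.23607 ≈ 13.5506 → 13.55 m.

13.55 m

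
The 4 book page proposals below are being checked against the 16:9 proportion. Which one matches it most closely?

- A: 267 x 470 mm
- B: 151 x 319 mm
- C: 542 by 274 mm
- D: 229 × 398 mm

Target 16:9 ≈ 1.778.
A: 1.760 (Δ0.018)  B: 2.113 (Δ0.335)  C: 1.978 (Δ0.200)  D: 1.738 (Δ0.040)

A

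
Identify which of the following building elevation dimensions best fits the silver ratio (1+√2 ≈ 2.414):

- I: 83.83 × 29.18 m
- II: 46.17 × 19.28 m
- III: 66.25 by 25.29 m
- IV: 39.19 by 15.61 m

II

Target silver ratio ≈ 2.414.
I: 2.873 (Δ0.459)  II: 2.395 (Δ0.019)  III: 2.620 (Δ0.206)  IV: 2.511 (Δ0.097)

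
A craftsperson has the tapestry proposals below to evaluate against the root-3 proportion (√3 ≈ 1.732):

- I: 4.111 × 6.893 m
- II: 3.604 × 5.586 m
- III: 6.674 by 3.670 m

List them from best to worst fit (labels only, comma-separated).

Ratios: I = 6.893 / 4.111 ≈ 1.677; II = 5.586 / 3.604 ≈ 1.550; III = 6.674 / 3.670 ≈ 1.819.
|Δ from 1.732|: I 0.055; II 0.182; III 0.087.

I, III, II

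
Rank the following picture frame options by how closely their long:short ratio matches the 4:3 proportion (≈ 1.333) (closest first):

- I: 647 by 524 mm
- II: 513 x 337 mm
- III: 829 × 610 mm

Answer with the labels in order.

III, I, II

I: 647/524 ≈ 1.235 → |1.235 − 1.333| = 0.098
II: 513/337 ≈ 1.522 → |1.522 − 1.333| = 0.189
III: 829/610 ≈ 1.359 → |1.359 − 1.333| = 0.026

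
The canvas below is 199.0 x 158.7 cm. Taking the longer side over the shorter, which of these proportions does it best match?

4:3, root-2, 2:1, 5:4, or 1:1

5:4

199.0/158.7 ≈ 1.254. Nearest candidates are 5:4 (1.250, off by 0.004) and 4:3 (1.333, off by 0.079).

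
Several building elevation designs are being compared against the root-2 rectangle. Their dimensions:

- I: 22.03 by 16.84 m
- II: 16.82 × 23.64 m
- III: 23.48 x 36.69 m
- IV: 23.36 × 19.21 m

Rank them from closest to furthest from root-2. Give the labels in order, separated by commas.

I: 22.03/16.84 ≈ 1.308 → |1.308 − 1.414| = 0.106
II: 23.64/16.82 ≈ 1.405 → |1.405 − 1.414| = 0.009
III: 36.69/23.48 ≈ 1.563 → |1.563 − 1.414| = 0.149
IV: 23.36/19.21 ≈ 1.216 → |1.216 − 1.414| = 0.198

II, I, III, IV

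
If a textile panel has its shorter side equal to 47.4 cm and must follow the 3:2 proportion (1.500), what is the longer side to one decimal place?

3:2 = 1.50000.
Longer side = 47.4 × 1.50000 ≈ 71.100 → 71.1 cm.

71.1 cm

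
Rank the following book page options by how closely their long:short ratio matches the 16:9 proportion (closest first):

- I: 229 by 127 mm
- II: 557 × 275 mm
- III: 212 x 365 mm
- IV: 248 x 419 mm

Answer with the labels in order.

I, III, IV, II

I: 229/127 ≈ 1.803 → |1.803 − 1.778| = 0.025
II: 557/275 ≈ 2.025 → |2.025 − 1.778| = 0.247
III: 365/212 ≈ 1.722 → |1.722 − 1.778| = 0.056
IV: 419/248 ≈ 1.690 → |1.690 − 1.778| = 0.088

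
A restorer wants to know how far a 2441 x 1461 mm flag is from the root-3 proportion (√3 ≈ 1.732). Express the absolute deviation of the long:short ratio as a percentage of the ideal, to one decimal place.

3.5%

Ratio = 2441 / 1461 ≈ 1.6708.
Ideal root-3 ≈ 1.7321. |1.6708 − 1.7321| / 1.7321 ≈ 3.54% → 3.5%.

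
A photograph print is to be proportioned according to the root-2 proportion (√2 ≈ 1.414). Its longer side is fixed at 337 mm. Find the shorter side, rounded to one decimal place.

238.3 mm

root-2 ≈ 1.41421.
Shorter side = 337 ÷ 1.41421 ≈ 238.296 → 238.3 mm.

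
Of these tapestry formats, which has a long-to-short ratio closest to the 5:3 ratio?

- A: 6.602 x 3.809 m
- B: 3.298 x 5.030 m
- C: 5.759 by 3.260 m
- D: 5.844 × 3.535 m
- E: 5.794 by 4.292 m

D

Ratios (long/short): A ≈ 1.733; B ≈ 1.525; C ≈ 1.767; D ≈ 1.653; E ≈ 1.350.
5:3 ≈ 1.667; option D is nearest (Δ 0.014).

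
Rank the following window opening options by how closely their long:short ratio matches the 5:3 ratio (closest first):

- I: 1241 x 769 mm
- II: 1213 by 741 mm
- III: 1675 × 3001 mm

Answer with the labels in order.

II, I, III

I: 1241/769 ≈ 1.614 → |1.614 − 1.667| = 0.053
II: 1213/741 ≈ 1.637 → |1.637 − 1.667| = 0.030
III: 3001/1675 ≈ 1.792 → |1.792 − 1.667| = 0.125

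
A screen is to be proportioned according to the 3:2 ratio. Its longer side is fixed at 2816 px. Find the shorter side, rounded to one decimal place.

3:2 = 1.50000.
Shorter side = 2816 ÷ 1.50000 ≈ 1877.333 → 1877.3 px.

1877.3 px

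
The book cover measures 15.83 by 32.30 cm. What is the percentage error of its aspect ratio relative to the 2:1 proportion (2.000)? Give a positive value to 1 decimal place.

2.0%

Ratio = 32.30 / 15.83 ≈ 2.0404.
Ideal 2:1 = 2.0000. |2.0404 − 2.0000| / 2.0000 ≈ 2.02% → 2.0%.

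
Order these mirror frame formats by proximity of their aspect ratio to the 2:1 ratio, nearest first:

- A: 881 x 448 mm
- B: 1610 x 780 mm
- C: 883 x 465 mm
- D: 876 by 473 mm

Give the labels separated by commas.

A, B, C, D

Ratios: A = 881 / 448 ≈ 1.967; B = 1610 / 780 ≈ 2.064; C = 883 / 465 ≈ 1.899; D = 876 / 473 ≈ 1.852.
|Δ from 2.000|: A 0.033; B 0.064; C 0.101; D 0.148.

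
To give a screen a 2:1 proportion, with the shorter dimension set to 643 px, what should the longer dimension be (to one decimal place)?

2:1 = 2.00000.
Longer side = 643 × 2.00000 ≈ 1286.000 → 1286.0 px.

1286.0 px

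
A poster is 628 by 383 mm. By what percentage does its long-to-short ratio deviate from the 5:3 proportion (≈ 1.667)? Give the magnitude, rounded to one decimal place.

Ratio = 628 / 383 ≈ 1.6397.
Ideal 5:3 ≈ 1.6667. |1.6397 − 1.6667| / 1.6667 ≈ 1.62% → 1.6%.

1.6%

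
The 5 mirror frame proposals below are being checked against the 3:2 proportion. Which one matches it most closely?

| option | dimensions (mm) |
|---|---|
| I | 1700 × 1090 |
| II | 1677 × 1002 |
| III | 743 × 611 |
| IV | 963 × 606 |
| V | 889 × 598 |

V

Ratios (long/short): I ≈ 1.560; II ≈ 1.674; III ≈ 1.216; IV ≈ 1.589; V ≈ 1.487.
3:2 ≈ 1.500; option V is nearest (Δ 0.013).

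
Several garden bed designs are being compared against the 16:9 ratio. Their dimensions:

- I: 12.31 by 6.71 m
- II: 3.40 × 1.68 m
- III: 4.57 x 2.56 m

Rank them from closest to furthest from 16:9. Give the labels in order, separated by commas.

I: 12.31/6.71 ≈ 1.835 → |1.835 − 1.778| = 0.057
II: 3.40/1.68 ≈ 2.024 → |2.024 − 1.778| = 0.246
III: 4.57/2.56 ≈ 1.785 → |1.785 − 1.778| = 0.007

III, I, II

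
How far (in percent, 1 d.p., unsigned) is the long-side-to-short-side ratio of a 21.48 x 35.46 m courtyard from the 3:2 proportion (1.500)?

Ratio = 35.46 / 21.48 ≈ 1.6508.
Ideal 3:2 = 1.5000. |1.6508 − 1.5000| / 1.5000 ≈ 10.05% → 10.1%.

10.1%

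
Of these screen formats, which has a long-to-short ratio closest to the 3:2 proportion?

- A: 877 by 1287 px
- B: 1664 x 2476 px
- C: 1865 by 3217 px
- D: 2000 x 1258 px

B

Ratios (long/short): A ≈ 1.468; B ≈ 1.488; C ≈ 1.725; D ≈ 1.590.
3:2 ≈ 1.500; option B is nearest (Δ 0.012).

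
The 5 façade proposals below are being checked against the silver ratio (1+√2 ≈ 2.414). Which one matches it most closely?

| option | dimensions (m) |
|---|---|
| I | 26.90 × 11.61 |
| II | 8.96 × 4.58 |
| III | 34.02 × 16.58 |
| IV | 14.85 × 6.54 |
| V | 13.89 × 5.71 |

V

Target silver ratio ≈ 2.414.
I: 2.317 (Δ0.097)  II: 1.956 (Δ0.458)  III: 2.052 (Δ0.362)  IV: 2.271 (Δ0.143)  V: 2.433 (Δ0.019)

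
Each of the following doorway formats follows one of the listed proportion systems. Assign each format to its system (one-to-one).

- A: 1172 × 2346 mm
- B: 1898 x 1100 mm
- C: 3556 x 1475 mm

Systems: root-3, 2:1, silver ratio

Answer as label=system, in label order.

Ratios: A ≈ 2.002; B ≈ 1.725; C ≈ 2.411.
Targets: root-3 ≈ 1.732; 2:1 ≈ 2.000; silver ratio ≈ 2.414.

A=2:1, B=root-3, C=silver ratio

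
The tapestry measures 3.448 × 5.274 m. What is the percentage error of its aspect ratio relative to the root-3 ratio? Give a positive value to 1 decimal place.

11.7%

Ratio = 5.274 / 3.448 ≈ 1.5296.
Ideal root-3 ≈ 1.7321. |1.5296 − 1.7321| / 1.7321 ≈ 11.69% → 11.7%.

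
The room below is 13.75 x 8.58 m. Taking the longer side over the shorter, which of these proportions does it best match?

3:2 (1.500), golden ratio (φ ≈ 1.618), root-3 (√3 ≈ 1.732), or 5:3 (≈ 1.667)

Ratio = 13.75 / 8.58 ≈ 1.603.
Distances: 3:2 1.500 (Δ 0.103); golden ratio 1.618 (Δ 0.015); root-3 1.732 (Δ 0.129); 5:3 1.667 (Δ 0.064).

golden ratio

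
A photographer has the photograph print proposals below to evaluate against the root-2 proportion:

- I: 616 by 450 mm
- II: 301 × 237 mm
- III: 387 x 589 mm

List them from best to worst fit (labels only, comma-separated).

I: 616/450 ≈ 1.369 → |1.369 − 1.414| = 0.045
II: 301/237 ≈ 1.270 → |1.270 − 1.414| = 0.144
III: 589/387 ≈ 1.522 → |1.522 − 1.414| = 0.108

I, III, II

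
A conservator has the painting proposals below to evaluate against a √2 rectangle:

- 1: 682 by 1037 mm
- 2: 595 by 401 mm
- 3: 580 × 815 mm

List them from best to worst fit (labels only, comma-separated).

3, 2, 1

1: 1037/682 ≈ 1.521 → |1.521 − 1.414| = 0.107
2: 595/401 ≈ 1.484 → |1.484 − 1.414| = 0.070
3: 815/580 ≈ 1.405 → |1.405 − 1.414| = 0.009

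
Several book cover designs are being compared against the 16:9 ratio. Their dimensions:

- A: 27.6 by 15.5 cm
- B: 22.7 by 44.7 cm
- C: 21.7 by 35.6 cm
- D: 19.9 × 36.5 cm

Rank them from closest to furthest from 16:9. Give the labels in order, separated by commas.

Ratios: A = 27.6 / 15.5 ≈ 1.781; B = 44.7 / 22.7 ≈ 1.969; C = 35.6 / 21.7 ≈ 1.641; D = 36.5 / 19.9 ≈ 1.834.
|Δ from 1.778|: A 0.003; B 0.191; C 0.137; D 0.056.

A, D, C, B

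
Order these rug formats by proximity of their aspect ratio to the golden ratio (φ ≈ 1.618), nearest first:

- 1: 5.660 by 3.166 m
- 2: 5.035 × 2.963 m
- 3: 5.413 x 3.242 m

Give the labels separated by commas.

3, 2, 1

1: 5.660/3.166 ≈ 1.788 → |1.788 − 1.618| = 0.170
2: 5.035/2.963 ≈ 1.699 → |1.699 − 1.618| = 0.081
3: 5.413/3.242 ≈ 1.670 → |1.670 − 1.618| = 0.052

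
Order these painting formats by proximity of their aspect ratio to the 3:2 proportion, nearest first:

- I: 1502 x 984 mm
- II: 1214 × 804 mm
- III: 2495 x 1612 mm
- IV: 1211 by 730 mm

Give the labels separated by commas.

I: 1502/984 ≈ 1.526 → |1.526 − 1.500| = 0.026
II: 1214/804 ≈ 1.510 → |1.510 − 1.500| = 0.010
III: 2495/1612 ≈ 1.548 → |1.548 − 1.500| = 0.048
IV: 1211/730 ≈ 1.659 → |1.659 − 1.500| = 0.159

II, I, III, IV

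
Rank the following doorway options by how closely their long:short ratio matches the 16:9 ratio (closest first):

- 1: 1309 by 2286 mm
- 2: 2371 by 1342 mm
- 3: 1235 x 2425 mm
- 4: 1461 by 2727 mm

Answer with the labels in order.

1: 2286/1309 ≈ 1.746 → |1.746 − 1.778| = 0.032
2: 2371/1342 ≈ 1.767 → |1.767 − 1.778| = 0.011
3: 2425/1235 ≈ 1.964 → |1.964 − 1.778| = 0.186
4: 2727/1461 ≈ 1.867 → |1.867 − 1.778| = 0.089

2, 1, 4, 3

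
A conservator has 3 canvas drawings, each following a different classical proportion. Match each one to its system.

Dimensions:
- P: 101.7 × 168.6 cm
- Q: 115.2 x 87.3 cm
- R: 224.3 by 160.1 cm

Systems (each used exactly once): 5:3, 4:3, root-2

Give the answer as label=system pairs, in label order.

P=5:3, Q=4:3, R=root-2

P = 168.6/101.7 ≈ 1.658 → 5:3 (1.667)
Q = 115.2/87.3 ≈ 1.320 → 4:3 (1.333)
R = 224.3/160.1 ≈ 1.401 → root-2 (1.414)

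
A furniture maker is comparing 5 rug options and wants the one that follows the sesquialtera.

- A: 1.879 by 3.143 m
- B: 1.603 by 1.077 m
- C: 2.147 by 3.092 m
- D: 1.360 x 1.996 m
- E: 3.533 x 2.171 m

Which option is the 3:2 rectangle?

Target 3:2 ≈ 1.500.
A: 1.673 (Δ0.173)  B: 1.488 (Δ0.012)  C: 1.440 (Δ0.060)  D: 1.468 (Δ0.032)  E: 1.627 (Δ0.127)

B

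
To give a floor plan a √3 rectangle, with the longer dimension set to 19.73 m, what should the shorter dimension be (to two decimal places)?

root-3 ≈ 1.73205.
Shorter side = 19.73 ÷ 1.73205 ≈ 11.3911 → 11.39 m.

11.39 m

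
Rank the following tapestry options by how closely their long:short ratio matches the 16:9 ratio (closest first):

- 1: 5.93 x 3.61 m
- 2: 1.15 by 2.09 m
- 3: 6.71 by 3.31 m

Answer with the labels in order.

2, 1, 3

Ratios: 1 = 5.93 / 3.61 ≈ 1.643; 2 = 2.09 / 1.15 ≈ 1.817; 3 = 6.71 / 3.31 ≈ 2.027.
|Δ from 1.778|: 1 0.135; 2 0.039; 3 0.249.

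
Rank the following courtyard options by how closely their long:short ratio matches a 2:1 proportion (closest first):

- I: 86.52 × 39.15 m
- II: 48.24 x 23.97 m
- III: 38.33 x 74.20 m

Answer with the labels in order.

Ratios: I = 86.52 / 39.15 ≈ 2.210; II = 48.24 / 23.97 ≈ 2.013; III = 74.20 / 38.33 ≈ 1.936.
|Δ from 2.000|: I 0.210; II 0.013; III 0.064.

II, III, I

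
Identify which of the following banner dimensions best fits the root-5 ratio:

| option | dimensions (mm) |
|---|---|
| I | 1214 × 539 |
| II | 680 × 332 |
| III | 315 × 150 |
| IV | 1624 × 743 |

I

Ratios (long/short): I ≈ 2.252; II ≈ 2.048; III ≈ 2.100; IV ≈ 2.186.
root-5 ≈ 2.236; option I is nearest (Δ 0.016).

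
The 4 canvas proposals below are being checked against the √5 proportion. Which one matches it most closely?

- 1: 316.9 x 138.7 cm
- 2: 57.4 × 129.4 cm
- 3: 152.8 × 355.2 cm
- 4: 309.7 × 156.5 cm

2

Ratios (long/short): 1 ≈ 2.285; 2 ≈ 2.254; 3 ≈ 2.325; 4 ≈ 1.979.
root-5 ≈ 2.236; option 2 is nearest (Δ 0.018).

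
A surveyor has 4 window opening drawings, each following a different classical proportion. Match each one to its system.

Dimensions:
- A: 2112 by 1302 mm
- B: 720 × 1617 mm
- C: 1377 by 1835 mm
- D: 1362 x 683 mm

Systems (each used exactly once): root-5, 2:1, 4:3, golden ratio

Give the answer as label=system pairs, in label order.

A=golden ratio, B=root-5, C=4:3, D=2:1

A = 2112/1302 ≈ 1.622 → golden ratio (1.618)
B = 1617/720 ≈ 2.246 → root-5 (2.236)
C = 1835/1377 ≈ 1.333 → 4:3 (1.333)
D = 1362/683 ≈ 1.994 → 2:1 (2.000)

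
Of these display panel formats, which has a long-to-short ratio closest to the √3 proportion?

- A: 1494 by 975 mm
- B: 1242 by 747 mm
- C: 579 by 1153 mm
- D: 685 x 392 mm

Ratios (long/short): A ≈ 1.532; B ≈ 1.663; C ≈ 1.991; D ≈ 1.747.
root-3 ≈ 1.732; option D is nearest (Δ 0.015).

D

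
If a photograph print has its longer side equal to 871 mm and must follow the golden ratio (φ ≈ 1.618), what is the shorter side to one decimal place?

golden ratio ≈ 1.61803.
Shorter side = 871 ÷ 1.61803 ≈ 538.309 → 538.3 mm.

538.3 mm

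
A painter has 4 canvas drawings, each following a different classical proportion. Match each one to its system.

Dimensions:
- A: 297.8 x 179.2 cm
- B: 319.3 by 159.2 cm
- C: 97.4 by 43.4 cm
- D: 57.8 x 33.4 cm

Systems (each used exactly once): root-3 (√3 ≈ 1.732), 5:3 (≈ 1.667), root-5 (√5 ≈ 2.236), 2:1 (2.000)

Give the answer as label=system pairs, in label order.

A=5:3, B=2:1, C=root-5, D=root-3

A = 297.8/179.2 ≈ 1.662 → 5:3 (1.667)
B = 319.3/159.2 ≈ 2.006 → 2:1 (2.000)
C = 97.4/43.4 ≈ 2.244 → root-5 (2.236)
D = 57.8/33.4 ≈ 1.731 → root-3 (1.732)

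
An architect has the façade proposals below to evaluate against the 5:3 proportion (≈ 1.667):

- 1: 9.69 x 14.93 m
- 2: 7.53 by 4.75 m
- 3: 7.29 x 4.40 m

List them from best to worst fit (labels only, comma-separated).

3, 2, 1

1: 14.93/9.69 ≈ 1.541 → |1.541 − 1.667| = 0.126
2: 7.53/4.75 ≈ 1.585 → |1.585 − 1.667| = 0.082
3: 7.29/4.40 ≈ 1.657 → |1.657 − 1.667| = 0.010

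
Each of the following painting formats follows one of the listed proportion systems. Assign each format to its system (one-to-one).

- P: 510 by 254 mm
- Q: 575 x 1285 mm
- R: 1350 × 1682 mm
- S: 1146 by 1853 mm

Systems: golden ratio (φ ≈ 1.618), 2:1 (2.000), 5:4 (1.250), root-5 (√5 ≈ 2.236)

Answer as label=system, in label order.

P=2:1, Q=root-5, R=5:4, S=golden ratio

Ratios: P ≈ 2.008; Q ≈ 2.235; R ≈ 1.246; S ≈ 1.617.
Targets: golden ratio ≈ 1.618; 2:1 ≈ 2.000; 5:4 ≈ 1.250; root-5 ≈ 2.236.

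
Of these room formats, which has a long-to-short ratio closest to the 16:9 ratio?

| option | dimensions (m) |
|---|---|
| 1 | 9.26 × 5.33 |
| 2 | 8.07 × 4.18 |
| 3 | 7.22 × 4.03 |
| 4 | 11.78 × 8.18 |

Ratios (long/short): 1 ≈ 1.737; 2 ≈ 1.931; 3 ≈ 1.792; 4 ≈ 1.440.
16:9 ≈ 1.778; option 3 is nearest (Δ 0.014).

3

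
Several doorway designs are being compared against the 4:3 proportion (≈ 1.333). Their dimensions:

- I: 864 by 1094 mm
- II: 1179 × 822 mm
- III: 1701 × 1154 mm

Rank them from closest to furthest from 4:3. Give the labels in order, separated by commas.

I: 1094/864 ≈ 1.266 → |1.266 − 1.333| = 0.067
II: 1179/822 ≈ 1.434 → |1.434 − 1.333| = 0.101
III: 1701/1154 ≈ 1.474 → |1.474 − 1.333| = 0.141

I, II, III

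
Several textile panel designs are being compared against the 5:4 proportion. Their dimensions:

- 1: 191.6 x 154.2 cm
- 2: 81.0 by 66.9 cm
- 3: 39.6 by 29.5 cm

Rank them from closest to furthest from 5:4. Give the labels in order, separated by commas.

1, 2, 3

Ratios: 1 = 191.6 / 154.2 ≈ 1.243; 2 = 81.0 / 66.9 ≈ 1.211; 3 = 39.6 / 29.5 ≈ 1.342.
|Δ from 1.250|: 1 0.007; 2 0.039; 3 0.092.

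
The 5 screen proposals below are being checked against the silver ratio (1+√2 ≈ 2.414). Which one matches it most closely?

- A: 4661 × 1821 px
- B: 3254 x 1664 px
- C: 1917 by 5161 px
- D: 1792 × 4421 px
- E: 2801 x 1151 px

Target silver ratio ≈ 2.414.
A: 2.560 (Δ0.146)  B: 1.956 (Δ0.458)  C: 2.692 (Δ0.278)  D: 2.467 (Δ0.053)  E: 2.434 (Δ0.020)

E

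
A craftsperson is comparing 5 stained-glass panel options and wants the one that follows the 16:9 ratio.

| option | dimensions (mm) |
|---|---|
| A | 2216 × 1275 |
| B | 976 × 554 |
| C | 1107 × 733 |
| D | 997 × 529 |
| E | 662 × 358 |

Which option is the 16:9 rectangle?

B

Target 16:9 ≈ 1.778.
A: 1.738 (Δ0.040)  B: 1.762 (Δ0.016)  C: 1.510 (Δ0.268)  D: 1.885 (Δ0.107)  E: 1.849 (Δ0.071)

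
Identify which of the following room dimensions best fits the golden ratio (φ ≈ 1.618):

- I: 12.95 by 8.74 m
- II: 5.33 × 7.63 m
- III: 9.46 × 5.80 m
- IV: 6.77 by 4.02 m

III

Target golden ratio ≈ 1.618.
I: 1.482 (Δ0.136)  II: 1.432 (Δ0.186)  III: 1.631 (Δ0.013)  IV: 1.684 (Δ0.066)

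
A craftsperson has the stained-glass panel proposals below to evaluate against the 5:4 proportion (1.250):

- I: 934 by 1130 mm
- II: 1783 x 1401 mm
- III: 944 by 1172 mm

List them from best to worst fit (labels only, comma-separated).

Ratios: I = 1130 / 934 ≈ 1.210; II = 1783 / 1401 ≈ 1.273; III = 1172 / 944 ≈ 1.242.
|Δ from 1.250|: I 0.040; II 0.023; III 0.008.

III, II, I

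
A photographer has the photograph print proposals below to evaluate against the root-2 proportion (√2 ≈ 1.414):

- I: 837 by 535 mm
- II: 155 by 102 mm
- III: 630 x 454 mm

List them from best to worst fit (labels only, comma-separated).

III, II, I

Ratios: I = 837 / 535 ≈ 1.564; II = 155 / 102 ≈ 1.520; III = 630 / 454 ≈ 1.388.
|Δ from 1.414|: I 0.150; II 0.106; III 0.026.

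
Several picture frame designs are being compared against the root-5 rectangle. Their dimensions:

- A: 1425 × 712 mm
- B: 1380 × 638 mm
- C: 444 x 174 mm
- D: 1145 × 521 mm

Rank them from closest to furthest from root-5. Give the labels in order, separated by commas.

Ratios: A = 1425 / 712 ≈ 2.001; B = 1380 / 638 ≈ 2.163; C = 444 / 174 ≈ 2.552; D = 1145 / 521 ≈ 2.198.
|Δ from 2.236|: A 0.235; B 0.073; C 0.316; D 0.038.

D, B, A, C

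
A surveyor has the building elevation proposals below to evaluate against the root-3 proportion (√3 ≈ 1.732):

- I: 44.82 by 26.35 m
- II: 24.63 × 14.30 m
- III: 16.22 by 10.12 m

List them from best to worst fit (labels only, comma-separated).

Ratios: I = 44.82 / 26.35 ≈ 1.701; II = 24.63 / 14.30 ≈ 1.722; III = 16.22 / 10.12 ≈ 1.603.
|Δ from 1.732|: I 0.031; II 0.010; III 0.129.

II, I, III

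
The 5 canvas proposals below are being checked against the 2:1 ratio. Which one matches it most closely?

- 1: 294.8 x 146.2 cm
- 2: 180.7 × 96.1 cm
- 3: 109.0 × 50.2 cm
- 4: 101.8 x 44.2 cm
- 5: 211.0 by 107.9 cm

Target 2:1 ≈ 2.000.
1: 2.016 (Δ0.016)  2: 1.880 (Δ0.120)  3: 2.171 (Δ0.171)  4: 2.303 (Δ0.303)  5: 1.956 (Δ0.044)

1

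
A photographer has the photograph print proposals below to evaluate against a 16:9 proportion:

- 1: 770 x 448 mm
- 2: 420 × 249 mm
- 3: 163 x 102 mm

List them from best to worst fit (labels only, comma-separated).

1, 2, 3

Ratios: 1 = 770 / 448 ≈ 1.719; 2 = 420 / 249 ≈ 1.687; 3 = 163 / 102 ≈ 1.598.
|Δ from 1.778|: 1 0.059; 2 0.091; 3 0.180.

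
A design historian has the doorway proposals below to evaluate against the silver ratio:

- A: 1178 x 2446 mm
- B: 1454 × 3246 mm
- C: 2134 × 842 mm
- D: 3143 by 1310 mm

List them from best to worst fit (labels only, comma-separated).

D, C, B, A

Ratios: A = 2446 / 1178 ≈ 2.076; B = 3246 / 1454 ≈ 2.232; C = 2134 / 842 ≈ 2.534; D = 3143 / 1310 ≈ 2.399.
|Δ from 2.414|: A 0.338; B 0.182; C 0.120; D 0.015.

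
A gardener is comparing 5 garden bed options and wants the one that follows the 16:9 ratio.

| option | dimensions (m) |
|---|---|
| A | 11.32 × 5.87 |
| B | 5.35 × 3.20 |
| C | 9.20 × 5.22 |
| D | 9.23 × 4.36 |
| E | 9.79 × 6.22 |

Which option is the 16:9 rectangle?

Ratios (long/short): A ≈ 1.928; B ≈ 1.672; C ≈ 1.762; D ≈ 2.117; E ≈ 1.574.
16:9 ≈ 1.778; option C is nearest (Δ 0.016).

C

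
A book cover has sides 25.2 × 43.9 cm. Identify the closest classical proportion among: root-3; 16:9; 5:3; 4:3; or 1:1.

root-3

Ratio = 43.9 / 25.2 ≈ 1.742.
Distances: root-3 1.732 (Δ 0.010); 16:9 1.778 (Δ 0.036); 5:3 1.667 (Δ 0.075); 4:3 1.333 (Δ 0.409); 1:1 1.000 (Δ 0.742).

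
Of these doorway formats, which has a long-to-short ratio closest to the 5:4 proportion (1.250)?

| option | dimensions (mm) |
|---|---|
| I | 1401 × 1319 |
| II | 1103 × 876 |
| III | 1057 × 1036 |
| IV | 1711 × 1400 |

Ratios (long/short): I ≈ 1.062; II ≈ 1.259; III ≈ 1.020; IV ≈ 1.222.
5:4 ≈ 1.250; option II is nearest (Δ 0.009).

II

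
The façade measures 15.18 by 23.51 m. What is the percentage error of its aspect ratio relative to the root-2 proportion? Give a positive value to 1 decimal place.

Ratio = 23.51 / 15.18 ≈ 1.5487.
Ideal root-2 ≈ 1.4142. |1.5487 − 1.4142| / 1.4142 ≈ 9.51% → 9.5%.

9.5%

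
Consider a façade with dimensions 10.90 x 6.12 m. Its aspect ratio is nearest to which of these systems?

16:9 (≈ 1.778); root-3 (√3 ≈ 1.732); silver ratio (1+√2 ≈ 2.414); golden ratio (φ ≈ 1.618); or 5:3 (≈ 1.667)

10.90/6.12 ≈ 1.781. Nearest candidates are 16:9 (1.778, off by 0.003) and root-3 (1.732, off by 0.049).

16:9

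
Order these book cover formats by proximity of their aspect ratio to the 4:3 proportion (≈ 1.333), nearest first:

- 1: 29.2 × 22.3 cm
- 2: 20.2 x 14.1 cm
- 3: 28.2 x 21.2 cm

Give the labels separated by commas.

Ratios: 1 = 29.2 / 22.3 ≈ 1.309; 2 = 20.2 / 14.1 ≈ 1.433; 3 = 28.2 / 21.2 ≈ 1.330.
|Δ from 1.333|: 1 0.024; 2 0.100; 3 0.003.

3, 1, 2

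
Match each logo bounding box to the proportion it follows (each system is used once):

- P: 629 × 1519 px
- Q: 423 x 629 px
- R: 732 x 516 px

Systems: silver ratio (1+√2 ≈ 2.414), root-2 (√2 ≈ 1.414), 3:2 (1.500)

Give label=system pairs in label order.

P=silver ratio, Q=3:2, R=root-2

P = 1519/629 ≈ 2.415 → silver ratio (2.414)
Q = 629/423 ≈ 1.487 → 3:2 (1.500)
R = 732/516 ≈ 1.419 → root-2 (1.414)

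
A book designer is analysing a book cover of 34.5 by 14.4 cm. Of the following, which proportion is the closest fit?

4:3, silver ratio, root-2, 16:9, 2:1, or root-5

silver ratio

Ratio = 34.5 / 14.4 ≈ 2.396.
Distances: 4:3 1.333 (Δ 1.063); silver ratio 2.414 (Δ 0.018); root-2 1.414 (Δ 0.982); 16:9 1.778 (Δ 0.618); 2:1 2.000 (Δ 0.396); root-5 2.236 (Δ 0.160).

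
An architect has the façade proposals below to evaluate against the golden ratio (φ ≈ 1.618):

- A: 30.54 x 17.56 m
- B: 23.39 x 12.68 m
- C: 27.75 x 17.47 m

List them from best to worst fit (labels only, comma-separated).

C, A, B

Ratios: A = 30.54 / 17.56 ≈ 1.739; B = 23.39 / 12.68 ≈ 1.845; C = 27.75 / 17.47 ≈ 1.588.
|Δ from 1.618|: A 0.121; B 0.227; C 0.030.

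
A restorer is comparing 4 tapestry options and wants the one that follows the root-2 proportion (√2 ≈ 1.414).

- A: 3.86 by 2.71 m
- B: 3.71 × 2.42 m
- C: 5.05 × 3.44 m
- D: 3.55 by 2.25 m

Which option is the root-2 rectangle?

A

Target root-2 ≈ 1.414.
A: 1.424 (Δ0.010)  B: 1.533 (Δ0.119)  C: 1.468 (Δ0.054)  D: 1.578 (Δ0.164)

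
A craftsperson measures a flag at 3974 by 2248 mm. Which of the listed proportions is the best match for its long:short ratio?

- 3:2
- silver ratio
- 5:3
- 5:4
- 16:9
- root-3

3974/2248 ≈ 1.768. Nearest candidates are 16:9 (1.778, off by 0.010) and root-3 (1.732, off by 0.036).

16:9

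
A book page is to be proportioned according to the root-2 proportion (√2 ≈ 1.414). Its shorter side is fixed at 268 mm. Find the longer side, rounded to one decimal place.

379.0 mm

root-2 ≈ 1.41421.
Longer side = 268 × 1.41421 ≈ 379.008 → 379.0 mm.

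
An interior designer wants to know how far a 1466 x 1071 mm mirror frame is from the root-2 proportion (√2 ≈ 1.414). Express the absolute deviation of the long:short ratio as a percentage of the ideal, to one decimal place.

Ratio = 1466 / 1071 ≈ 1.3688.
Ideal root-2 ≈ 1.4142. |1.3688 − 1.4142| / 1.4142 ≈ 3.21% → 3.2%.

3.2%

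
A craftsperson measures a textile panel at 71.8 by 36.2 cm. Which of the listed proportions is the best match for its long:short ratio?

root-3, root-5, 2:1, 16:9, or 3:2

2:1

Ratio = 71.8 / 36.2 ≈ 1.983.
Distances: root-3 1.732 (Δ 0.251); root-5 2.236 (Δ 0.253); 2:1 2.000 (Δ 0.017); 16:9 1.778 (Δ 0.205); 3:2 1.500 (Δ 0.483).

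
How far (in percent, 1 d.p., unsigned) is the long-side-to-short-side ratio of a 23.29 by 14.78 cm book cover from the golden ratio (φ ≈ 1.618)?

Ratio = 23.29 / 14.78 ≈ 1.5758.
Ideal golden ratio ≈ 1.6180. |1.5758 − 1.6180| / 1.6180 ≈ 2.61% → 2.6%.

2.6%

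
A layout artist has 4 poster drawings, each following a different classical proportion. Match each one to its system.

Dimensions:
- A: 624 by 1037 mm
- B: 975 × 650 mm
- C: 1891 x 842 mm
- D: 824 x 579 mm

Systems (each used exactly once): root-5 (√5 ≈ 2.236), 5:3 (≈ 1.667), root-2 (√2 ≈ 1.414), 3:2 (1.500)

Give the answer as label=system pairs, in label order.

Ratios: A ≈ 1.662; B ≈ 1.500; C ≈ 2.246; D ≈ 1.423.
Targets: root-5 ≈ 2.236; 5:3 ≈ 1.667; root-2 ≈ 1.414; 3:2 ≈ 1.500.

A=5:3, B=3:2, C=root-5, D=root-2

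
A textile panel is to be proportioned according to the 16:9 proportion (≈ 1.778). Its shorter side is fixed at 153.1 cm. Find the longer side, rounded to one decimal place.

16:9 ≈ 1.77778.
Longer side = 153.1 × 1.77778 ≈ 272.178 → 272.2 cm.

272.2 cm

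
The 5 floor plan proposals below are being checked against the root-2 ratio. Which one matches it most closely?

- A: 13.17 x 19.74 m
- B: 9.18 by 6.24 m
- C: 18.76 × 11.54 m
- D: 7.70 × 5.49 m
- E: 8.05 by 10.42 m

Ratios (long/short): A ≈ 1.499; B ≈ 1.471; C ≈ 1.626; D ≈ 1.403; E ≈ 1.294.
root-2 ≈ 1.414; option D is nearest (Δ 0.011).

D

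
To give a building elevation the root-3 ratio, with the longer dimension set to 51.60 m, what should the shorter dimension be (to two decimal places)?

29.79 m

root-3 ≈ 1.73205.
Shorter side = 51.60 ÷ 1.73205 ≈ 29.7913 → 29.79 m.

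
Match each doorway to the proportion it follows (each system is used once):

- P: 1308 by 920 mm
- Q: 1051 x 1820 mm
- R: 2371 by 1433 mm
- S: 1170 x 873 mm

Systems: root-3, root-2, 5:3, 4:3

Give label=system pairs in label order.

Ratios: P ≈ 1.422; Q ≈ 1.732; R ≈ 1.655; S ≈ 1.340.
Targets: root-3 ≈ 1.732; root-2 ≈ 1.414; 5:3 ≈ 1.667; 4:3 ≈ 1.333.

P=root-2, Q=root-3, R=5:3, S=4:3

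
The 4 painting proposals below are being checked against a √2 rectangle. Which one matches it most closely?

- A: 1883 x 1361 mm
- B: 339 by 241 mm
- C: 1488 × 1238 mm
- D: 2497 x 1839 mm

Ratios (long/short): A ≈ 1.384; B ≈ 1.407; C ≈ 1.202; D ≈ 1.358.
root-2 ≈ 1.414; option B is nearest (Δ 0.007).

B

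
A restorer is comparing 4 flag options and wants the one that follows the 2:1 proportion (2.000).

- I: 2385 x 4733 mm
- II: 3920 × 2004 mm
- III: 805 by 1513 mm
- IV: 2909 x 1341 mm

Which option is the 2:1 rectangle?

Target 2:1 ≈ 2.000.
I: 1.984 (Δ0.016)  II: 1.956 (Δ0.044)  III: 1.880 (Δ0.120)  IV: 2.169 (Δ0.169)

I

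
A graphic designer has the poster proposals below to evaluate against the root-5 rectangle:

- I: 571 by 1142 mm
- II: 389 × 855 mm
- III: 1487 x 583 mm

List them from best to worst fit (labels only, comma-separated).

II, I, III

I: 1142/571 ≈ 2.000 → |2.000 − 2.236| = 0.236
II: 855/389 ≈ 2.198 → |2.198 − 2.236| = 0.038
III: 1487/583 ≈ 2.551 → |2.551 − 2.236| = 0.315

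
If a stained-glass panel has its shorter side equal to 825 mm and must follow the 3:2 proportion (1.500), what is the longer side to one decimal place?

1237.5 mm

3:2 = 1.50000.
Longer side = 825 × 1.50000 ≈ 1237.500 → 1237.5 mm.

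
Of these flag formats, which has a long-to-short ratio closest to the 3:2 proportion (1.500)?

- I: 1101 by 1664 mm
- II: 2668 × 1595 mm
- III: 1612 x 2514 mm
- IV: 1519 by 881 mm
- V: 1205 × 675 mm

I

Target 3:2 ≈ 1.500.
I: 1.511 (Δ0.011)  II: 1.673 (Δ0.173)  III: 1.560 (Δ0.060)  IV: 1.724 (Δ0.224)  V: 1.785 (Δ0.285)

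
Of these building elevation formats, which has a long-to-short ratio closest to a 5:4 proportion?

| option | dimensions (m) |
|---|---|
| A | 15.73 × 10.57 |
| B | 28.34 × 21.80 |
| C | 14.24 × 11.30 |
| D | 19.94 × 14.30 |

C

Target 5:4 ≈ 1.250.
A: 1.488 (Δ0.238)  B: 1.300 (Δ0.050)  C: 1.260 (Δ0.010)  D: 1.394 (Δ0.144)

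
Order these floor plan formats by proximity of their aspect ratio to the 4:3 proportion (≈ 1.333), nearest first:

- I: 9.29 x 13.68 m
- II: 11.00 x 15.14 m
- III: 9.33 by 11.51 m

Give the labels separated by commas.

II, III, I

Ratios: I = 13.68 / 9.29 ≈ 1.473; II = 15.14 / 11.00 ≈ 1.376; III = 11.51 / 9.33 ≈ 1.234.
|Δ from 1.333|: I 0.140; II 0.043; III 0.099.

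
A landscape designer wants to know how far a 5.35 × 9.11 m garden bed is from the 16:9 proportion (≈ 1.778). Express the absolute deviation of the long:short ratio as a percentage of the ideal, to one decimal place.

4.2%

Ratio = 9.11 / 5.35 ≈ 1.7028.
Ideal 16:9 ≈ 1.7778. |1.7028 − 1.7778| / 1.7778 ≈ 4.22% → 4.2%.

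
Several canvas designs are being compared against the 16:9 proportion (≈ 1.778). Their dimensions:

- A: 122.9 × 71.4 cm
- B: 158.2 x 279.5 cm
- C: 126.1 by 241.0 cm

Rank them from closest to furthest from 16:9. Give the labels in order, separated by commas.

B, A, C

Ratios: A = 122.9 / 71.4 ≈ 1.721; B = 279.5 / 158.2 ≈ 1.767; C = 241.0 / 126.1 ≈ 1.911.
|Δ from 1.778|: A 0.057; B 0.011; C 0.133.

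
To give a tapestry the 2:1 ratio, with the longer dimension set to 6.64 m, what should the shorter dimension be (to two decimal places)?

2:1 = 2.00000.
Shorter side = 6.64 ÷ 2.00000 ≈ 3.3200 → 3.32 m.

3.32 m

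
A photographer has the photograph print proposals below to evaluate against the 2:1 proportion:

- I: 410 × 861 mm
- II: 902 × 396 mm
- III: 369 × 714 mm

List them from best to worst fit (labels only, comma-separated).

I: 861/410 ≈ 2.100 → |2.100 − 2.000| = 0.100
II: 902/396 ≈ 2.278 → |2.278 − 2.000| = 0.278
III: 714/369 ≈ 1.935 → |1.935 − 2.000| = 0.065

III, I, II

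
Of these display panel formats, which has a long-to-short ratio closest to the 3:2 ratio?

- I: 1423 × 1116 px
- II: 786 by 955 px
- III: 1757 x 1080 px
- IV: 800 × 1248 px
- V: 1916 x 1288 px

V

Target 3:2 ≈ 1.500.
I: 1.275 (Δ0.225)  II: 1.215 (Δ0.285)  III: 1.627 (Δ0.127)  IV: 1.560 (Δ0.060)  V: 1.488 (Δ0.012)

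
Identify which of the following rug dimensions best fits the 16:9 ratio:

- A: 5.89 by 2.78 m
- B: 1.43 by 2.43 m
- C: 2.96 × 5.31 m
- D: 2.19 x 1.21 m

C

Ratios (long/short): A ≈ 2.119; B ≈ 1.699; C ≈ 1.794; D ≈ 1.810.
16:9 ≈ 1.778; option C is nearest (Δ 0.016).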